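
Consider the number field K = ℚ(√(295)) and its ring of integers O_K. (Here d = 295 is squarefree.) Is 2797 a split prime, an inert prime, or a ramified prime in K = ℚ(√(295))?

295 mod 4 = 3, hence disc K = 4·295 = 1180 and O_K = ℤ[√295].
2797 ∤ 1180, so 2797 is unramified.
Legendre symbol by Euler's criterion: (295/2797) ≡ 295^1398 ≡ 1 (mod 2797), i.e. (295/2797) = 1.
Legendre symbol 1 ⇒ 2797 is split.

p splits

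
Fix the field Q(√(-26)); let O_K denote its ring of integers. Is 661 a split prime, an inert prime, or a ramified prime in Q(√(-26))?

p splits

-26 mod 4 = 2, hence disc K = 4·(-26) = -104 and O_K = ℤ[√-26].
661 ∤ -104, so 661 is unramified.
(-26/661) = 635^330 mod 661 = 1, giving Legendre symbol 1.
(-26/661) = 1, so 661 splits.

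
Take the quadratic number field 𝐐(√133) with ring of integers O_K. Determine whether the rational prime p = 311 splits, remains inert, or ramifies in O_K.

d = 133 ≡ 1 (mod 4), so O_K = ℤ[(1+√133)/2] and disc(K) = d = 133.
disc(K) = 133 is not divisible by 311; 311 is unramified.
Compute (133/311) via Euler: 133^((311-1)/2) mod 311 = 310, so (133/311) = -1.
d is a non-residue mod p, hence 311 remains inert in O_K.

inert — (311) stays prime in O_K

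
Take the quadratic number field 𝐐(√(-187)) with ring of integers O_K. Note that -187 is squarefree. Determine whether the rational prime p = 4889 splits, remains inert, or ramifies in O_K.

4889 remains inert

-187 mod 4 = 1, hence disc K = -187 and O_K = ℤ[(1+√-187)/2].
4889 ∤ -187, so 4889 is unramified.
Euler's criterion: (-187)^2444 mod 4889 = 4888. Thus (-187|4889) = -1.
Legendre symbol -1 ⇒ 4889 is inert.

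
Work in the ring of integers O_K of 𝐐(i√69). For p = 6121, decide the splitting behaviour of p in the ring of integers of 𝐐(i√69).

-69 mod 4 = 3, hence disc K = 4·(-69) = -276 and O_K = ℤ[√-69].
Since gcd(6121, -276) = 1 the prime 6121 does not ramify.
Compute (-69/6121) via Euler: 6052^((6121-1)/2) mod 6121 = 1, so (-69/6121) = 1.
(-69/6121) = 1, so 6121 splits.

p splits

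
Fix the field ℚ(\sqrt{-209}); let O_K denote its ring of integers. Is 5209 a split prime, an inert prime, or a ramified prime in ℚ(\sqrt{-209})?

p splits

d = -209 ≡ 3 (mod 4), so O_K = ℤ[√-209] and disc(K) = 4d = -836.
5209 ∤ -836, so 5209 is unramified.
Legendre symbol by Euler's criterion: (-209/5209) ≡ (-209)^2604 ≡ 1 (mod 5209), i.e. (-209/5209) = 1.
d is a quadratic residue mod p, hence 5209 splits in O_K.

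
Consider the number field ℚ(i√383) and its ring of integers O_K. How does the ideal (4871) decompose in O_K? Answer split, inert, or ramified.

-383 mod 4 = 1, hence disc K = -383 and O_K = ℤ[(1+√-383)/2].
4871 ∤ -383, so 4871 is unramified.
Legendre symbol by Euler's criterion: (-383/4871) ≡ (-383)^2435 ≡ 4870 (mod 4871), i.e. (-383/4871) = -1.
d is a non-residue mod p, hence 4871 remains inert in O_K.

inert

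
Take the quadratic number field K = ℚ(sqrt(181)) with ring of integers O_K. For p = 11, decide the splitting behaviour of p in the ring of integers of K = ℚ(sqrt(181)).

Since 181 ≡ 1 mod 4, the ring of integers is ℤ[(1+√181)/2] with discriminant 181.
11 ∤ 181, so 11 is unramified.
(181/11) = 5^5 mod 11 = 1, giving Legendre symbol 1.
d is a quadratic residue mod p, hence 11 splits in O_K.

11 splits in O_K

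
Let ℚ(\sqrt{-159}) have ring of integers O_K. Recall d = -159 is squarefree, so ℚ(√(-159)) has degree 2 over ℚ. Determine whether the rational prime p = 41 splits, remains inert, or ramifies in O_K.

d = -159 ≡ 1 (mod 4), so O_K = ℤ[(1+√-159)/2] and disc(K) = d = -159.
Since gcd(41, -159) = 1 the prime 41 does not ramify.
Compute (-159/41) via Euler: 5^((41-1)/2) mod 41 = 1, so (-159/41) = 1.
Legendre symbol 1 ⇒ 41 is split.

split — (41) = 𝔭₁𝔭₂ with 𝔭₁ ≠ 𝔭₂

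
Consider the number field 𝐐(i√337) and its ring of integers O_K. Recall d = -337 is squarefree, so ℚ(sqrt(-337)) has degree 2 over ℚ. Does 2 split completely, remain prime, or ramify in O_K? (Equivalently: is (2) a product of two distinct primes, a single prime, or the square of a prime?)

-337 mod 4 = 3, hence disc K = 4·(-337) = -1348 and O_K = ℤ[√-337].
2 divides disc(K) = -1348, so 2 ramifies.

ramified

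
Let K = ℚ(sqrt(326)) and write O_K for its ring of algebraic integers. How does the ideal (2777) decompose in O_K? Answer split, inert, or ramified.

326 mod 4 = 2, hence disc K = 4·326 = 1304 and O_K = ℤ[√326].
2777 ∤ 1304, so 2777 is unramified.
Compute (326/2777) via Euler: 326^((2777-1)/2) mod 2777 = 1, so (326/2777) = 1.
(326/2777) = 1, so 2777 splits.

2777 splits in O_K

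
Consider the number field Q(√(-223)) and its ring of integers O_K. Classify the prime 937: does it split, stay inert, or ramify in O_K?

remains prime (inert)

-223 mod 4 = 1, hence disc K = -223 and O_K = ℤ[(1+√-223)/2].
Since gcd(937, -223) = 1 the prime 937 does not ramify.
Euler's criterion: (-223)^468 mod 937 = 936. Thus (-223|937) = -1.
(-223/937) = -1, so 937 is inert.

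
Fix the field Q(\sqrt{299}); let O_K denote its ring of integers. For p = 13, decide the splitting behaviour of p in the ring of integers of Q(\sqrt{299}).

13 is ramified

Since 299 ≢ 1 mod 4, the ring of integers is ℤ[√299] with discriminant 4·299 = 1196.
13 divides disc(K) = 1196, so 13 ramifies.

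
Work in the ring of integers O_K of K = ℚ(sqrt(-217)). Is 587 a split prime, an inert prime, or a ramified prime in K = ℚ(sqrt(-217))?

d = -217 ≡ 3 (mod 4), so O_K = ℤ[√-217] and disc(K) = 4d = -868.
disc(K) = -868 is not divisible by 587; 587 is unramified.
Euler's criterion: (-217)^293 mod 587 = 586. Thus (-217|587) = -1.
Legendre symbol -1 ⇒ 587 is inert.

587 remains inert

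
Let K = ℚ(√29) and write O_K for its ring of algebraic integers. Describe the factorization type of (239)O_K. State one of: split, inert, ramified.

d = 29 ≡ 1 (mod 4), so O_K = ℤ[(1+√29)/2] and disc(K) = d = 29.
disc(K) = 29 is not divisible by 239; 239 is unramified.
Legendre symbol by Euler's criterion: (29/239) ≡ 29^119 ≡ 1 (mod 239), i.e. (29/239) = 1.
Legendre symbol 1 ⇒ 239 is split.

split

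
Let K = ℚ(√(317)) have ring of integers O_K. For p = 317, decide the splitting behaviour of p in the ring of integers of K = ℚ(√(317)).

p ramifies

Since 317 ≡ 1 mod 4, the ring of integers is ℤ[(1+√317)/2] with discriminant 317.
317 divides disc(K) = 317, so 317 ramifies.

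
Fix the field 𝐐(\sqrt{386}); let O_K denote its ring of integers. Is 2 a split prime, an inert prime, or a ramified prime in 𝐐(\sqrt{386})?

p ramifies

386 mod 4 = 2, hence disc K = 4·386 = 1544 and O_K = ℤ[√386].
2 divides disc(K) = 1544, so 2 ramifies.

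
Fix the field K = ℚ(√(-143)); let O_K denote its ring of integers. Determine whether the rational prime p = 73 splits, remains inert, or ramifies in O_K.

split

d = -143 ≡ 1 (mod 4), so O_K = ℤ[(1+√-143)/2] and disc(K) = d = -143.
disc(K) = -143 is not divisible by 73; 73 is unramified.
Legendre symbol by Euler's criterion: (-143/73) ≡ (-143)^36 ≡ 1 (mod 73), i.e. (-143/73) = 1.
Legendre symbol 1 ⇒ 73 is split.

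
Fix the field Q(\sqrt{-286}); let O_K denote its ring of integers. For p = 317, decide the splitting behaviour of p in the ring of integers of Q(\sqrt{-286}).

d = -286 ≡ 2 (mod 4), so O_K = ℤ[√-286] and disc(K) = 4d = -1144.
317 ∤ -1144, so 317 is unramified.
(-286/317) = 31^158 mod 317 = 1, giving Legendre symbol 1.
(-286/317) = 1, so 317 splits.

p splits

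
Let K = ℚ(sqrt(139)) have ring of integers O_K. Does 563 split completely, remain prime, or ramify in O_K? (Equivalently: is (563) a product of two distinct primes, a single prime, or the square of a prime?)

Since 139 ≢ 1 mod 4, the ring of integers is ℤ[√139] with discriminant 4·139 = 556.
Since gcd(563, 556) = 1 the prime 563 does not ramify.
(139/563) = 139^281 mod 563 = 562, giving Legendre symbol -1.
d is a non-residue mod p, hence 563 remains inert in O_K.

inert — (563) stays prime in O_K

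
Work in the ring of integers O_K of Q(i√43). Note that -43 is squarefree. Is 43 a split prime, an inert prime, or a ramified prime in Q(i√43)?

ramified — (43) = 𝔭²

d = -43 ≡ 1 (mod 4), so O_K = ℤ[(1+√-43)/2] and disc(K) = d = -43.
disc(K) = -43 = 43·(-1), so p = 43 is ramified.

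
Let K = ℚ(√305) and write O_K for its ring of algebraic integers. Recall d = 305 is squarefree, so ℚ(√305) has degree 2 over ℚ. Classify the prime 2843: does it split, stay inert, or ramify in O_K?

p splits

d = 305 ≡ 1 (mod 4), so O_K = ℤ[(1+√305)/2] and disc(K) = d = 305.
2843 ∤ 305, so 2843 is unramified.
(305/2843) = 305^1421 mod 2843 = 1, giving Legendre symbol 1.
Legendre symbol 1 ⇒ 2843 is split.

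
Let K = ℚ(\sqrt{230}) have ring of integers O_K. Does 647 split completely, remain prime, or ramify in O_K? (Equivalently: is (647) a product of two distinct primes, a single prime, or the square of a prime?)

Since 230 ≢ 1 mod 4, the ring of integers is ℤ[√230] with discriminant 4·230 = 920.
disc(K) = 920 is not divisible by 647; 647 is unramified.
Compute (230/647) via Euler: 230^((647-1)/2) mod 647 = 1, so (230/647) = 1.
d is a quadratic residue mod p, hence 647 splits in O_K.

p splits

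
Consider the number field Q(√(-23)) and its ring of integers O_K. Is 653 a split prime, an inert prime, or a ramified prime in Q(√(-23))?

653 splits in O_K

-23 mod 4 = 1, hence disc K = -23 and O_K = ℤ[(1+√-23)/2].
Since gcd(653, -23) = 1 the prime 653 does not ramify.
Legendre symbol by Euler's criterion: (-23/653) ≡ (-23)^326 ≡ 1 (mod 653), i.e. (-23/653) = 1.
(-23/653) = 1, so 653 splits.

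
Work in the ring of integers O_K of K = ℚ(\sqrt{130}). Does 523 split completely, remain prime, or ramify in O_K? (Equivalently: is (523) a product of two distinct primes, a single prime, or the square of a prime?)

d = 130 ≡ 2 (mod 4), so O_K = ℤ[√130] and disc(K) = 4d = 520.
Since gcd(523, 520) = 1 the prime 523 does not ramify.
Compute (130/523) via Euler: 130^((523-1)/2) mod 523 = 1, so (130/523) = 1.
Legendre symbol 1 ⇒ 523 is split.

523 splits in O_K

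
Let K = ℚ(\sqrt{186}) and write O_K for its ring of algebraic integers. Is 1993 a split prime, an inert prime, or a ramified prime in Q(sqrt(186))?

Since 186 ≢ 1 mod 4, the ring of integers is ℤ[√186] with discriminant 4·186 = 744.
disc(K) = 744 is not divisible by 1993; 1993 is unramified.
(186/1993) = 186^996 mod 1993 = 1, giving Legendre symbol 1.
Legendre symbol 1 ⇒ 1993 is split.

p splits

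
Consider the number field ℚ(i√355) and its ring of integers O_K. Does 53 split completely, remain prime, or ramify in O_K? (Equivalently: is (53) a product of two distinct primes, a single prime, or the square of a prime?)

53 splits in O_K

Since -355 ≡ 1 mod 4, the ring of integers is ℤ[(1+√-355)/2] with discriminant -355.
disc(K) = -355 is not divisible by 53; 53 is unramified.
Legendre symbol by Euler's criterion: (-355/53) ≡ (-355)^26 ≡ 1 (mod 53), i.e. (-355/53) = 1.
(-355/53) = 1, so 53 splits.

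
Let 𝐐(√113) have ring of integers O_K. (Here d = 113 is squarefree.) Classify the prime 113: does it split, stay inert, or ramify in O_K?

Since 113 ≡ 1 mod 4, the ring of integers is ℤ[(1+√113)/2] with discriminant 113.
disc(K) = 113 = 113·1, so p = 113 is ramified.

ramified — (113) = 𝔭²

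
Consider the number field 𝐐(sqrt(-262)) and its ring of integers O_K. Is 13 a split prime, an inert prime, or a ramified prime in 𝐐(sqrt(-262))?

13 remains inert

Since -262 ≢ 1 mod 4, the ring of integers is ℤ[√-262] with discriminant 4·(-262) = -1048.
disc(K) = -1048 is not divisible by 13; 13 is unramified.
(-262/13) = 11^6 mod 13 = 12, giving Legendre symbol -1.
d is a non-residue mod p, hence 13 remains inert in O_K.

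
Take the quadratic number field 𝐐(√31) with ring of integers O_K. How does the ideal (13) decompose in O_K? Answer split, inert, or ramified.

inert

d = 31 ≡ 3 (mod 4), so O_K = ℤ[√31] and disc(K) = 4d = 124.
Since gcd(13, 124) = 1 the prime 13 does not ramify.
Legendre symbol by Euler's criterion: (31/13) ≡ 31^6 ≡ 12 (mod 13), i.e. (31/13) = -1.
Legendre symbol -1 ⇒ 13 is inert.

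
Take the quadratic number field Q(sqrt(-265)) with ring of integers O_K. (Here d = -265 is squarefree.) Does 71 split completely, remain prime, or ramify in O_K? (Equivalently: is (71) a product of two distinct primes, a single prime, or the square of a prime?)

splits completely

-265 mod 4 = 3, hence disc K = 4·(-265) = -1060 and O_K = ℤ[√-265].
71 ∤ -1060, so 71 is unramified.
(-265/71) = 19^35 mod 71 = 1, giving Legendre symbol 1.
Legendre symbol 1 ⇒ 71 is split.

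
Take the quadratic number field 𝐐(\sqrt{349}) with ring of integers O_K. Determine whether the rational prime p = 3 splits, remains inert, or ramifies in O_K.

split

Since 349 ≡ 1 mod 4, the ring of integers is ℤ[(1+√349)/2] with discriminant 349.
3 ∤ 349, so 3 is unramified.
Legendre symbol by Euler's criterion: (349/3) ≡ 349^1 ≡ 1 (mod 3), i.e. (349/3) = 1.
Legendre symbol 1 ⇒ 3 is split.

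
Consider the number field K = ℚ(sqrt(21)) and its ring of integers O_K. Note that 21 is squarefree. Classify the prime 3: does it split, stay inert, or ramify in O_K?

21 mod 4 = 1, hence disc K = 21 and O_K = ℤ[(1+√21)/2].
disc(K) = 21 = 3·7, so p = 3 is ramified.

ramifies in O_K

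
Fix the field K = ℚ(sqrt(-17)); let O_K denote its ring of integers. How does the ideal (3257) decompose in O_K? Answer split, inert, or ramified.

3257 remains inert

-17 mod 4 = 3, hence disc K = 4·(-17) = -68 and O_K = ℤ[√-17].
disc(K) = -68 is not divisible by 3257; 3257 is unramified.
Euler's criterion: (-17)^1628 mod 3257 = 3256. Thus (-17|3257) = -1.
(-17/3257) = -1, so 3257 is inert.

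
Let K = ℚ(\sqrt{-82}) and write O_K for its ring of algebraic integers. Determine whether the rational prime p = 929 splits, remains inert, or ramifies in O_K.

inert

d = -82 ≡ 2 (mod 4), so O_K = ℤ[√-82] and disc(K) = 4d = -328.
disc(K) = -328 is not divisible by 929; 929 is unramified.
Legendre symbol by Euler's criterion: (-82/929) ≡ (-82)^464 ≡ 928 (mod 929), i.e. (-82/929) = -1.
d is a non-residue mod p, hence 929 remains inert in O_K.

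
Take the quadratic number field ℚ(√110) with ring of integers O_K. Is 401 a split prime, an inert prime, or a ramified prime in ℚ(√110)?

splits completely

110 mod 4 = 2, hence disc K = 4·110 = 440 and O_K = ℤ[√110].
Since gcd(401, 440) = 1 the prime 401 does not ramify.
Compute (110/401) via Euler: 110^((401-1)/2) mod 401 = 1, so (110/401) = 1.
(110/401) = 1, so 401 splits.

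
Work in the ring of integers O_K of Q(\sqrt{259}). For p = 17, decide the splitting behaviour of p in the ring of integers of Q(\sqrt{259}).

d = 259 ≡ 3 (mod 4), so O_K = ℤ[√259] and disc(K) = 4d = 1036.
disc(K) = 1036 is not divisible by 17; 17 is unramified.
Euler's criterion: 259^8 mod 17 = 1. Thus (259|17) = 1.
Legendre symbol 1 ⇒ 17 is split.

split — (17) = 𝔭₁𝔭₂ with 𝔭₁ ≠ 𝔭₂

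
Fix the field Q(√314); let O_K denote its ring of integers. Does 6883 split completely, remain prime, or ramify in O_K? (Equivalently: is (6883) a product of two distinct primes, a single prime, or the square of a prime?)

inert

Since 314 ≢ 1 mod 4, the ring of integers is ℤ[√314] with discriminant 4·314 = 1256.
disc(K) = 1256 is not divisible by 6883; 6883 is unramified.
Compute (314/6883) via Euler: 314^((6883-1)/2) mod 6883 = 6882, so (314/6883) = -1.
d is a non-residue mod p, hence 6883 remains inert in O_K.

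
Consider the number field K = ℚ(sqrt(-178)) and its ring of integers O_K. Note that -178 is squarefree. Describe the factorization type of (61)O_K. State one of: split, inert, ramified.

splits completely

Since -178 ≢ 1 mod 4, the ring of integers is ℤ[√-178] with discriminant 4·(-178) = -712.
61 ∤ -712, so 61 is unramified.
Euler's criterion: (-178)^30 mod 61 = 1. Thus (-178|61) = 1.
(-178/61) = 1, so 61 splits.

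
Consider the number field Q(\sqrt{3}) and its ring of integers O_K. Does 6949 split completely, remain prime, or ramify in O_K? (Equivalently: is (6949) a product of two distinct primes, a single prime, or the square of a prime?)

d = 3 ≡ 3 (mod 4), so O_K = ℤ[√3] and disc(K) = 4d = 12.
Since gcd(6949, 12) = 1 the prime 6949 does not ramify.
Legendre symbol by Euler's criterion: (3/6949) ≡ 3^3474 ≡ 1 (mod 6949), i.e. (3/6949) = 1.
(3/6949) = 1, so 6949 splits.

split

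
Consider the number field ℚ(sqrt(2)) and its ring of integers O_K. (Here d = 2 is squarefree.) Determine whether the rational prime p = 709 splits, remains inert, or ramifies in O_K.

remains prime (inert)

d = 2 ≡ 2 (mod 4), so O_K = ℤ[√2] and disc(K) = 4d = 8.
709 ∤ 8, so 709 is unramified.
Legendre symbol by Euler's criterion: (2/709) ≡ 2^354 ≡ 708 (mod 709), i.e. (2/709) = -1.
(2/709) = -1, so 709 is inert.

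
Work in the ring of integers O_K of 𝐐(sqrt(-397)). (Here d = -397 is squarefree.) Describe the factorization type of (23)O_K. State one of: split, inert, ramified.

-397 mod 4 = 3, hence disc K = 4·(-397) = -1588 and O_K = ℤ[√-397].
23 ∤ -1588, so 23 is unramified.
(-397/23) = 17^11 mod 23 = 22, giving Legendre symbol -1.
(-397/23) = -1, so 23 is inert.

remains prime (inert)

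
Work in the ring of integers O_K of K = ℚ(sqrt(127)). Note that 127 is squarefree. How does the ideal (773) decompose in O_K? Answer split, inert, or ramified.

d = 127 ≡ 3 (mod 4), so O_K = ℤ[√127] and disc(K) = 4d = 508.
disc(K) = 508 is not divisible by 773; 773 is unramified.
Euler's criterion: 127^386 mod 773 = 1. Thus (127|773) = 1.
(127/773) = 1, so 773 splits.

773 splits in O_K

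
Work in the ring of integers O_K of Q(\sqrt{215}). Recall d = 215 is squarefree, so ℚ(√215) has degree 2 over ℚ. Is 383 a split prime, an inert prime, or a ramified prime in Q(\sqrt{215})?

215 mod 4 = 3, hence disc K = 4·215 = 860 and O_K = ℤ[√215].
383 ∤ 860, so 383 is unramified.
(215/383) = 215^191 mod 383 = 382, giving Legendre symbol -1.
Legendre symbol -1 ⇒ 383 is inert.

inert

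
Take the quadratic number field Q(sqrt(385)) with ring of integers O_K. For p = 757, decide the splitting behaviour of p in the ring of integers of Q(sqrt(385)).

remains prime (inert)

385 mod 4 = 1, hence disc K = 385 and O_K = ℤ[(1+√385)/2].
Since gcd(757, 385) = 1 the prime 757 does not ramify.
Euler's criterion: 385^378 mod 757 = 756. Thus (385|757) = -1.
d is a non-residue mod p, hence 757 remains inert in O_K.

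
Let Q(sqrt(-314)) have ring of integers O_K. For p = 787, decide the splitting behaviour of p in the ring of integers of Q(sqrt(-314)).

inert — (787) stays prime in O_K

Since -314 ≢ 1 mod 4, the ring of integers is ℤ[√-314] with discriminant 4·(-314) = -1256.
787 ∤ -1256, so 787 is unramified.
Legendre symbol by Euler's criterion: (-314/787) ≡ (-314)^393 ≡ 786 (mod 787), i.e. (-314/787) = -1.
d is a non-residue mod p, hence 787 remains inert in O_K.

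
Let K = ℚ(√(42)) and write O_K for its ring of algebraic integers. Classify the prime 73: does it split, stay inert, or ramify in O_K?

p is inert

42 mod 4 = 2, hence disc K = 4·42 = 168 and O_K = ℤ[√42].
73 ∤ 168, so 73 is unramified.
Compute (42/73) via Euler: 42^((73-1)/2) mod 73 = 72, so (42/73) = -1.
Legendre symbol -1 ⇒ 73 is inert.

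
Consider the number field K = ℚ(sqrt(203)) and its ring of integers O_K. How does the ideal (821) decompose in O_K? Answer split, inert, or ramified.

p splits

203 mod 4 = 3, hence disc K = 4·203 = 812 and O_K = ℤ[√203].
821 ∤ 812, so 821 is unramified.
Euler's criterion: 203^410 mod 821 = 1. Thus (203|821) = 1.
(203/821) = 1, so 821 splits.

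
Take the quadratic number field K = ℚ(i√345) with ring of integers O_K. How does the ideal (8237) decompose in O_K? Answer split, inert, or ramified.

split

-345 mod 4 = 3, hence disc K = 4·(-345) = -1380 and O_K = ℤ[√-345].
Since gcd(8237, -1380) = 1 the prime 8237 does not ramify.
Compute (-345/8237) via Euler: 7892^((8237-1)/2) mod 8237 = 1, so (-345/8237) = 1.
Legendre symbol 1 ⇒ 8237 is split.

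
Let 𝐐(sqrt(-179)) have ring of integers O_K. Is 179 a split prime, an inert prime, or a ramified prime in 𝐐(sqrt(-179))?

ramifies in O_K

Since -179 ≡ 1 mod 4, the ring of integers is ℤ[(1+√-179)/2] with discriminant -179.
179 divides disc(K) = -179, so 179 ramifies.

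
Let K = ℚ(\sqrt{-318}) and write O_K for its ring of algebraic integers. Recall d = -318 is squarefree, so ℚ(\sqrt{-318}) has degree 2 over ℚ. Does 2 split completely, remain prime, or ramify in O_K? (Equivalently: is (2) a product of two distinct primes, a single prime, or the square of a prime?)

ramified

-318 mod 4 = 2, hence disc K = 4·(-318) = -1272 and O_K = ℤ[√-318].
disc(K) = -1272 = 2·(-636), so p = 2 is ramified.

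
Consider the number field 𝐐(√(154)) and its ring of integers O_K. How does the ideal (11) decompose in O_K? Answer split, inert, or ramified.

Since 154 ≢ 1 mod 4, the ring of integers is ℤ[√154] with discriminant 4·154 = 616.
11 divides disc(K) = 616, so 11 ramifies.

11 is ramified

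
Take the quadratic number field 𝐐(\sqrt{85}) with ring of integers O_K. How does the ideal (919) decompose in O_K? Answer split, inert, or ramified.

d = 85 ≡ 1 (mod 4), so O_K = ℤ[(1+√85)/2] and disc(K) = d = 85.
Since gcd(919, 85) = 1 the prime 919 does not ramify.
Compute (85/919) via Euler: 85^((919-1)/2) mod 919 = 1, so (85/919) = 1.
d is a quadratic residue mod p, hence 919 splits in O_K.

splits completely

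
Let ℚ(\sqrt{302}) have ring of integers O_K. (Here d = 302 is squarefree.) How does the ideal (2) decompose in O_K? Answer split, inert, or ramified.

2 is ramified

Since 302 ≢ 1 mod 4, the ring of integers is ℤ[√302] with discriminant 4·302 = 1208.
2 divides disc(K) = 1208, so 2 ramifies.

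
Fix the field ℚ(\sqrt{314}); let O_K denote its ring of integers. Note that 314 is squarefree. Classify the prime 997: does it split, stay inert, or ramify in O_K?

splits completely

d = 314 ≡ 2 (mod 4), so O_K = ℤ[√314] and disc(K) = 4d = 1256.
Since gcd(997, 1256) = 1 the prime 997 does not ramify.
Compute (314/997) via Euler: 314^((997-1)/2) mod 997 = 1, so (314/997) = 1.
d is a quadratic residue mod p, hence 997 splits in O_K.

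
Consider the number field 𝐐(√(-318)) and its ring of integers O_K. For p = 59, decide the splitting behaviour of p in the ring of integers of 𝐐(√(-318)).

p splits

-318 mod 4 = 2, hence disc K = 4·(-318) = -1272 and O_K = ℤ[√-318].
59 ∤ -1272, so 59 is unramified.
Euler's criterion: (-318)^29 mod 59 = 1. Thus (-318|59) = 1.
Legendre symbol 1 ⇒ 59 is split.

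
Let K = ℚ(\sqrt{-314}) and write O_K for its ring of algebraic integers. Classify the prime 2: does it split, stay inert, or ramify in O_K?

-314 mod 4 = 2, hence disc K = 4·(-314) = -1256 and O_K = ℤ[√-314].
Ramification test: 2 | -1256. The prime 2 ramifies in K.

ramified — (2) = 𝔭²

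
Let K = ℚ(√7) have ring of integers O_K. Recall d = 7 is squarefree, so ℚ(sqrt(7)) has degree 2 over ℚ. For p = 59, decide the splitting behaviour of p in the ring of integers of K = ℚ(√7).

p splits

7 mod 4 = 3, hence disc K = 4·7 = 28 and O_K = ℤ[√7].
disc(K) = 28 is not divisible by 59; 59 is unramified.
Euler's criterion: 7^29 mod 59 = 1. Thus (7|59) = 1.
d is a quadratic residue mod p, hence 59 splits in O_K.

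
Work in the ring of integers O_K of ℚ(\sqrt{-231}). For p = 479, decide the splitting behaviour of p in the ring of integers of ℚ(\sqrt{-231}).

inert

-231 mod 4 = 1, hence disc K = -231 and O_K = ℤ[(1+√-231)/2].
Since gcd(479, -231) = 1 the prime 479 does not ramify.
Legendre symbol by Euler's criterion: (-231/479) ≡ (-231)^239 ≡ 478 (mod 479), i.e. (-231/479) = -1.
Legendre symbol -1 ⇒ 479 is inert.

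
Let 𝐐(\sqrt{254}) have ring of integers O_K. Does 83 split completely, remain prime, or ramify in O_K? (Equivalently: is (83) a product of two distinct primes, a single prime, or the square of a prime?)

p is inert

d = 254 ≡ 2 (mod 4), so O_K = ℤ[√254] and disc(K) = 4d = 1016.
83 ∤ 1016, so 83 is unramified.
Legendre symbol by Euler's criterion: (254/83) ≡ 254^41 ≡ 82 (mod 83), i.e. (254/83) = -1.
Legendre symbol -1 ⇒ 83 is inert.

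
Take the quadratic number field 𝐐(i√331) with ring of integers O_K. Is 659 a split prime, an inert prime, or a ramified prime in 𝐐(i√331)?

659 splits in O_K

d = -331 ≡ 1 (mod 4), so O_K = ℤ[(1+√-331)/2] and disc(K) = d = -331.
Since gcd(659, -331) = 1 the prime 659 does not ramify.
Compute (-331/659) via Euler: 328^((659-1)/2) mod 659 = 1, so (-331/659) = 1.
Legendre symbol 1 ⇒ 659 is split.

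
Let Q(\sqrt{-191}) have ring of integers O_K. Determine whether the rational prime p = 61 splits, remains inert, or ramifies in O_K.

remains prime (inert)

Since -191 ≡ 1 mod 4, the ring of integers is ℤ[(1+√-191)/2] with discriminant -191.
61 ∤ -191, so 61 is unramified.
Compute (-191/61) via Euler: 53^((61-1)/2) mod 61 = 60, so (-191/61) = -1.
d is a non-residue mod p, hence 61 remains inert in O_K.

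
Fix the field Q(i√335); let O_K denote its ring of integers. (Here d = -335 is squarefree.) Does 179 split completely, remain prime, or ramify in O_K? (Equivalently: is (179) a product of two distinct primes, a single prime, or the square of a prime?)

Since -335 ≡ 1 mod 4, the ring of integers is ℤ[(1+√-335)/2] with discriminant -335.
179 ∤ -335, so 179 is unramified.
Euler's criterion: (-335)^89 mod 179 = 178. Thus (-335|179) = -1.
Legendre symbol -1 ⇒ 179 is inert.

p is inert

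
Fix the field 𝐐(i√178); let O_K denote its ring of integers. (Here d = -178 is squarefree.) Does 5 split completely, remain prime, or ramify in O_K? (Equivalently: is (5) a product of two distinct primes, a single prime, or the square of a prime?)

5 remains inert

Since -178 ≢ 1 mod 4, the ring of integers is ℤ[√-178] with discriminant 4·(-178) = -712.
disc(K) = -712 is not divisible by 5; 5 is unramified.
Compute (-178/5) via Euler: 2^((5-1)/2) mod 5 = 4, so (-178/5) = -1.
(-178/5) = -1, so 5 is inert.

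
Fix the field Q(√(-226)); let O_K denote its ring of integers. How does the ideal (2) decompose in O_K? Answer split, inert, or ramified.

ramified

Since -226 ≢ 1 mod 4, the ring of integers is ℤ[√-226] with discriminant 4·(-226) = -904.
disc(K) = -904 = 2·(-452), so p = 2 is ramified.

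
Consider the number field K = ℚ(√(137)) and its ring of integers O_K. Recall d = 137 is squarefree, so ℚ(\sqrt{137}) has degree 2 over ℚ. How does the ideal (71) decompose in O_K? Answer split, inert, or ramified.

d = 137 ≡ 1 (mod 4), so O_K = ℤ[(1+√137)/2] and disc(K) = d = 137.
71 ∤ 137, so 71 is unramified.
Compute (137/71) via Euler: 66^((71-1)/2) mod 71 = 70, so (137/71) = -1.
d is a non-residue mod p, hence 71 remains inert in O_K.

p is inert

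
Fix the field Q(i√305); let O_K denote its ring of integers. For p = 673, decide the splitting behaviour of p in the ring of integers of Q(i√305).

Since -305 ≢ 1 mod 4, the ring of integers is ℤ[√-305] with discriminant 4·(-305) = -1220.
673 ∤ -1220, so 673 is unramified.
Euler's criterion: (-305)^336 mod 673 = 1. Thus (-305|673) = 1.
Legendre symbol 1 ⇒ 673 is split.

split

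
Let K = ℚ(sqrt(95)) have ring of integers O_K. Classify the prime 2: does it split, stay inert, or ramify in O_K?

d = 95 ≡ 3 (mod 4), so O_K = ℤ[√95] and disc(K) = 4d = 380.
2 divides disc(K) = 380, so 2 ramifies.

ramifies in O_K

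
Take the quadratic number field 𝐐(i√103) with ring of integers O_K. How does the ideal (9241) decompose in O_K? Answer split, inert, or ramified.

remains prime (inert)

Since -103 ≡ 1 mod 4, the ring of integers is ℤ[(1+√-103)/2] with discriminant -103.
9241 ∤ -103, so 9241 is unramified.
(-103/9241) = 9138^4620 mod 9241 = 9240, giving Legendre symbol -1.
d is a non-residue mod p, hence 9241 remains inert in O_K.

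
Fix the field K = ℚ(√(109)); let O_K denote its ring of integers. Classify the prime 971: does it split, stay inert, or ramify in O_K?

d = 109 ≡ 1 (mod 4), so O_K = ℤ[(1+√109)/2] and disc(K) = d = 109.
disc(K) = 109 is not divisible by 971; 971 is unramified.
Euler's criterion: 109^485 mod 971 = 970. Thus (109|971) = -1.
(109/971) = -1, so 971 is inert.

inert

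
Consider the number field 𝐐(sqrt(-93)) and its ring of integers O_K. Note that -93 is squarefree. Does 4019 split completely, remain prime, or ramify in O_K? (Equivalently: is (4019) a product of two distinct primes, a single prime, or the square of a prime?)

d = -93 ≡ 3 (mod 4), so O_K = ℤ[√-93] and disc(K) = 4d = -372.
4019 ∤ -372, so 4019 is unramified.
Compute (-93/4019) via Euler: 3926^((4019-1)/2) mod 4019 = 1, so (-93/4019) = 1.
(-93/4019) = 1, so 4019 splits.

4019 splits in O_K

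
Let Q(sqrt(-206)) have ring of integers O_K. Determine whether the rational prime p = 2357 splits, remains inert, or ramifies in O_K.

d = -206 ≡ 2 (mod 4), so O_K = ℤ[√-206] and disc(K) = 4d = -824.
2357 ∤ -824, so 2357 is unramified.
Compute (-206/2357) via Euler: 2151^((2357-1)/2) mod 2357 = 2356, so (-206/2357) = -1.
(-206/2357) = -1, so 2357 is inert.

2357 remains inert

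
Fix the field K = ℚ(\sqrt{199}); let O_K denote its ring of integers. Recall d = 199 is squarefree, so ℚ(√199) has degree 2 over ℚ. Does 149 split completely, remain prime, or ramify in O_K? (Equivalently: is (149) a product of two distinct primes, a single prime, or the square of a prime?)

199 mod 4 = 3, hence disc K = 4·199 = 796 and O_K = ℤ[√199].
disc(K) = 796 is not divisible by 149; 149 is unramified.
Compute (199/149) via Euler: 50^((149-1)/2) mod 149 = 148, so (199/149) = -1.
Legendre symbol -1 ⇒ 149 is inert.

p is inert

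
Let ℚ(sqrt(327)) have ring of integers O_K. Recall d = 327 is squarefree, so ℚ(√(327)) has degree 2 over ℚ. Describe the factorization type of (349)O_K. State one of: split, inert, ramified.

327 mod 4 = 3, hence disc K = 4·327 = 1308 and O_K = ℤ[√327].
349 ∤ 1308, so 349 is unramified.
Euler's criterion: 327^174 mod 349 = 1. Thus (327|349) = 1.
Legendre symbol 1 ⇒ 349 is split.

split — (349) = 𝔭₁𝔭₂ with 𝔭₁ ≠ 𝔭₂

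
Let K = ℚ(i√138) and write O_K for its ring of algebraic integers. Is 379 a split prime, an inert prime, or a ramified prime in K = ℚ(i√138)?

d = -138 ≡ 2 (mod 4), so O_K = ℤ[√-138] and disc(K) = 4d = -552.
379 ∤ -552, so 379 is unramified.
Legendre symbol by Euler's criterion: (-138/379) ≡ (-138)^189 ≡ 378 (mod 379), i.e. (-138/379) = -1.
(-138/379) = -1, so 379 is inert.

p is inert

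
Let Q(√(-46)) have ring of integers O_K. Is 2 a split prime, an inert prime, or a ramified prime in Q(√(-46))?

ramified — (2) = 𝔭²

-46 mod 4 = 2, hence disc K = 4·(-46) = -184 and O_K = ℤ[√-46].
Ramification test: 2 | -184. The prime 2 ramifies in K.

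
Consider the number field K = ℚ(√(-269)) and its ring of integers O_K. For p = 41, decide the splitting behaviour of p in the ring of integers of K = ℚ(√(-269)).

d = -269 ≡ 3 (mod 4), so O_K = ℤ[√-269] and disc(K) = 4d = -1076.
disc(K) = -1076 is not divisible by 41; 41 is unramified.
(-269/41) = 18^20 mod 41 = 1, giving Legendre symbol 1.
d is a quadratic residue mod p, hence 41 splits in O_K.

41 splits in O_K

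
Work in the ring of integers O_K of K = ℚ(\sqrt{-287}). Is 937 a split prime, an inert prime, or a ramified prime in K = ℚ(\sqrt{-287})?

d = -287 ≡ 1 (mod 4), so O_K = ℤ[(1+√-287)/2] and disc(K) = d = -287.
disc(K) = -287 is not divisible by 937; 937 is unramified.
(-287/937) = 650^468 mod 937 = 1, giving Legendre symbol 1.
d is a quadratic residue mod p, hence 937 splits in O_K.

split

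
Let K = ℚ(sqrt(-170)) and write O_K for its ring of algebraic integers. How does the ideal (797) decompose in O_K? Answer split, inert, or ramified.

-170 mod 4 = 2, hence disc K = 4·(-170) = -680 and O_K = ℤ[√-170].
Since gcd(797, -680) = 1 the prime 797 does not ramify.
Legendre symbol by Euler's criterion: (-170/797) ≡ (-170)^398 ≡ 1 (mod 797), i.e. (-170/797) = 1.
Legendre symbol 1 ⇒ 797 is split.

split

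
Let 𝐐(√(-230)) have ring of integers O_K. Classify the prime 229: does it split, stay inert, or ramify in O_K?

Since -230 ≢ 1 mod 4, the ring of integers is ℤ[√-230] with discriminant 4·(-230) = -920.
disc(K) = -920 is not divisible by 229; 229 is unramified.
(-230/229) = 228^114 mod 229 = 1, giving Legendre symbol 1.
d is a quadratic residue mod p, hence 229 splits in O_K.

split — (229) = 𝔭₁𝔭₂ with 𝔭₁ ≠ 𝔭₂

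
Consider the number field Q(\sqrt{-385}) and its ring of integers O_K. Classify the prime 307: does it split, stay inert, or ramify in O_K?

p splits

Since -385 ≢ 1 mod 4, the ring of integers is ℤ[√-385] with discriminant 4·(-385) = -1540.
disc(K) = -1540 is not divisible by 307; 307 is unramified.
(-385/307) = 229^153 mod 307 = 1, giving Legendre symbol 1.
Legendre symbol 1 ⇒ 307 is split.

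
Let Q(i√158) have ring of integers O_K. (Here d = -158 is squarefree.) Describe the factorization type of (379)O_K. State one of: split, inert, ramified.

-158 mod 4 = 2, hence disc K = 4·(-158) = -632 and O_K = ℤ[√-158].
379 ∤ -632, so 379 is unramified.
Legendre symbol by Euler's criterion: (-158/379) ≡ (-158)^189 ≡ 1 (mod 379), i.e. (-158/379) = 1.
d is a quadratic residue mod p, hence 379 splits in O_K.

379 splits in O_K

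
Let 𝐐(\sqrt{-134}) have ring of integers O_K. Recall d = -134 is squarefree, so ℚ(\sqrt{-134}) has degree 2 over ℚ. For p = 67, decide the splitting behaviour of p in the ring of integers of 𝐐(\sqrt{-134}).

ramified — (67) = 𝔭²

d = -134 ≡ 2 (mod 4), so O_K = ℤ[√-134] and disc(K) = 4d = -536.
disc(K) = -536 = 67·(-8), so p = 67 is ramified.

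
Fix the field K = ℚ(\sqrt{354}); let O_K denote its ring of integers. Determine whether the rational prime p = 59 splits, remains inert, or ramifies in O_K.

d = 354 ≡ 2 (mod 4), so O_K = ℤ[√354] and disc(K) = 4d = 1416.
59 divides disc(K) = 1416, so 59 ramifies.

ramified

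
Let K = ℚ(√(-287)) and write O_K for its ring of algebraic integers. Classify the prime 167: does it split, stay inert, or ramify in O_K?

p splits

-287 mod 4 = 1, hence disc K = -287 and O_K = ℤ[(1+√-287)/2].
disc(K) = -287 is not divisible by 167; 167 is unramified.
Compute (-287/167) via Euler: 47^((167-1)/2) mod 167 = 1, so (-287/167) = 1.
(-287/167) = 1, so 167 splits.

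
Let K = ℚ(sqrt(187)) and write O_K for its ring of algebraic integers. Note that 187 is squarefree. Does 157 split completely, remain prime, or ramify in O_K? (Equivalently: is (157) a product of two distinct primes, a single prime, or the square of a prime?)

d = 187 ≡ 3 (mod 4), so O_K = ℤ[√187] and disc(K) = 4d = 748.
157 ∤ 748, so 157 is unramified.
Euler's criterion: 187^78 mod 157 = 1. Thus (187|157) = 1.
(187/157) = 1, so 157 splits.

split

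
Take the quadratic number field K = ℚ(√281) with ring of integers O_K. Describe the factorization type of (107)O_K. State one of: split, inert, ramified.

remains prime (inert)

d = 281 ≡ 1 (mod 4), so O_K = ℤ[(1+√281)/2] and disc(K) = d = 281.
107 ∤ 281, so 107 is unramified.
Legendre symbol by Euler's criterion: (281/107) ≡ 281^53 ≡ 106 (mod 107), i.e. (281/107) = -1.
d is a non-residue mod p, hence 107 remains inert in O_K.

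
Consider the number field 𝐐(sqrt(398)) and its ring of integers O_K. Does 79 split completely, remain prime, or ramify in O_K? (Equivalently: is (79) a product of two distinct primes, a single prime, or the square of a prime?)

398 mod 4 = 2, hence disc K = 4·398 = 1592 and O_K = ℤ[√398].
Since gcd(79, 1592) = 1 the prime 79 does not ramify.
Legendre symbol by Euler's criterion: (398/79) ≡ 398^39 ≡ 78 (mod 79), i.e. (398/79) = -1.
(398/79) = -1, so 79 is inert.

inert — (79) stays prime in O_K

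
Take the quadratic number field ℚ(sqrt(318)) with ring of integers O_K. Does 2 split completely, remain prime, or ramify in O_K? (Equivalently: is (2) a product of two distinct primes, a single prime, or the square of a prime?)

318 mod 4 = 2, hence disc K = 4·318 = 1272 and O_K = ℤ[√318].
2 divides disc(K) = 1272, so 2 ramifies.

ramified — (2) = 𝔭²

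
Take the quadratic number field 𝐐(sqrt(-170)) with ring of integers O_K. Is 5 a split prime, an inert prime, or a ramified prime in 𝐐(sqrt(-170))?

d = -170 ≡ 2 (mod 4), so O_K = ℤ[√-170] and disc(K) = 4d = -680.
disc(K) = -680 = 5·(-136), so p = 5 is ramified.

ramified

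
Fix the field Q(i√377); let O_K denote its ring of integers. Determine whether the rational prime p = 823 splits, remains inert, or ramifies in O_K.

p splits

Since -377 ≢ 1 mod 4, the ring of integers is ℤ[√-377] with discriminant 4·(-377) = -1508.
823 ∤ -1508, so 823 is unramified.
Euler's criterion: (-377)^411 mod 823 = 1. Thus (-377|823) = 1.
(-377/823) = 1, so 823 splits.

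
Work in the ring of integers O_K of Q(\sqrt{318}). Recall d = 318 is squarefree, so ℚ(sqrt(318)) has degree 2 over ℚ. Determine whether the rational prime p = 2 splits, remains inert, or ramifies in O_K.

318 mod 4 = 2, hence disc K = 4·318 = 1272 and O_K = ℤ[√318].
Ramification test: 2 | 1272. The prime 2 ramifies in K.

2 is ramified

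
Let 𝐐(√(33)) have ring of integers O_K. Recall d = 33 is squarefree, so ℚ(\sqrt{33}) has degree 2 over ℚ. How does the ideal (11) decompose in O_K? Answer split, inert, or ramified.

p ramifies

d = 33 ≡ 1 (mod 4), so O_K = ℤ[(1+√33)/2] and disc(K) = d = 33.
Ramification test: 11 | 33. The prime 11 ramifies in K.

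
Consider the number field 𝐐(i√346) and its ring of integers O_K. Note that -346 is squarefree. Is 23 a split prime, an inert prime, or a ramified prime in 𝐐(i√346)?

Since -346 ≢ 1 mod 4, the ring of integers is ℤ[√-346] with discriminant 4·(-346) = -1384.
Since gcd(23, -1384) = 1 the prime 23 does not ramify.
Compute (-346/23) via Euler: 22^((23-1)/2) mod 23 = 22, so (-346/23) = -1.
(-346/23) = -1, so 23 is inert.

remains prime (inert)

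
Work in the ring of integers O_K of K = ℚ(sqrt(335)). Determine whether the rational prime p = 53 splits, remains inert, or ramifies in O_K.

p splits

335 mod 4 = 3, hence disc K = 4·335 = 1340 and O_K = ℤ[√335].
disc(K) = 1340 is not divisible by 53; 53 is unramified.
Compute (335/53) via Euler: 17^((53-1)/2) mod 53 = 1, so (335/53) = 1.
(335/53) = 1, so 53 splits.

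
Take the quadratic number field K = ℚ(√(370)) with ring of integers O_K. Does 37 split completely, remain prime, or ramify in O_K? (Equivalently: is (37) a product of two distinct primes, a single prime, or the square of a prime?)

370 mod 4 = 2, hence disc K = 4·370 = 1480 and O_K = ℤ[√370].
Ramification test: 37 | 1480. The prime 37 ramifies in K.

p ramifies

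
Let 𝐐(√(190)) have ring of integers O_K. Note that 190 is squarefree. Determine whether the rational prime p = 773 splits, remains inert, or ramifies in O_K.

Since 190 ≢ 1 mod 4, the ring of integers is ℤ[√190] with discriminant 4·190 = 760.
Since gcd(773, 760) = 1 the prime 773 does not ramify.
Euler's criterion: 190^386 mod 773 = 772. Thus (190|773) = -1.
Legendre symbol -1 ⇒ 773 is inert.

inert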